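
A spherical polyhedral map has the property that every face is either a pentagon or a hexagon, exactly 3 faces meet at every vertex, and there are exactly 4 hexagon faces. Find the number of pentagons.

12

Let x be the number of pentagons; then F = 4 + x.
Edge–face incidences: 2E = 6·4 + 5·x = 24 + 5x.
Every vertex has degree 3, so 3V = 2E.
Euler: V − E + F = 2 ⇒ (2E)/3 − E + (4 + x) = 2.
Multiply by 6: 2·(2E) − 3·(2E) + 6·(4 + x) = 12, i.e. 24 + 6x − (24 + 5x) = 12.
Collecting terms: x = 12.
Then 2E = 24 + 5·12 = 84, so E = 42, V = 2E/3 = 28, F = 4 + 12 = 16.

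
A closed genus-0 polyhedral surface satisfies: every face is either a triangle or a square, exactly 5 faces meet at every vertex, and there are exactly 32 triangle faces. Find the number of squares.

Let x be the number of squares; then F = 32 + x.
Edge–face incidences: 2E = 3·32 + 4·x = 96 + 4x.
Every vertex has degree 5, so 5V = 2E.
Euler: V − E + F = 2 ⇒ (2E)/5 − E + (32 + x) = 2.
Multiply by 10: 2·(2E) − 5·(2E) + 10·(32 + x) = 20, i.e. 320 + 10x − 3·(96 + 4x) = 20.
Collecting terms: −2x + 32 = 20, so −2x = −12, so x = 6.
Then 2E = 96 + 4·6 = 120, so E = 60, V = 2E/5 = 24, F = 32 + 6 = 38.

6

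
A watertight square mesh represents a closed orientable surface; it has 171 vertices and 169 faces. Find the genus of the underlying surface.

0

Every face is a square, so 2E = 4·169 = 676, giving E = 338.
χ = V − E + F = 171 − 338 + 169 = 2.
For a closed orientable surface χ = 2 − 2g, so g = (2 − (2))/2 = 0.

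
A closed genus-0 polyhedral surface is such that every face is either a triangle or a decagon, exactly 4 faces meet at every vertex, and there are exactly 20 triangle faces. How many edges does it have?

Let x be the number of decagons; then F = 20 + x.
Edge–face incidences: 2E = 3·20 + 10·x = 60 + 10x.
Every vertex has degree 4, so 4V = 2E.
Euler: V − E + F = 2 ⇒ (2E)/4 − E + (20 + x) = 2.
Multiply by 8: 2·(2E) − 4·(2E) + 8·(20 + x) = 16, i.e. 160 + 8x − 2·(60 + 10x) = 16.
Collecting terms: −12x + 40 = 16, so −12x = −24, so x = 2.
Then 2E = 60 + 10·2 = 80, so E = 40, V = 2E/4 = 20, F = 20 + 2 = 22.

40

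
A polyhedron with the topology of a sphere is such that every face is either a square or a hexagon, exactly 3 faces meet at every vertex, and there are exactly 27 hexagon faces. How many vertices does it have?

Let x be the number of squares; then F = 27 + x.
Edge–face incidences: 2E = 6·27 + 4·x = 162 + 4x.
Every vertex has degree 3, so 3V = 2E.
Euler: V − E + F = 2 ⇒ (2E)/3 − E + (27 + x) = 2.
Multiply by 6: 2·(2E) − 3·(2E) + 6·(27 + x) = 12, i.e. 162 + 6x − (162 + 4x) = 12.
Collecting terms: 2x = 12, so x = 6.
Then 2E = 162 + 4·6 = 186, so E = 93, V = 2E/3 = 62, F = 27 + 6 = 33.

62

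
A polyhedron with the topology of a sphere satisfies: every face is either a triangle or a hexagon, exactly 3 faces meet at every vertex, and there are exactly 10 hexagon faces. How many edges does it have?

36

Let x be the number of triangles; then F = 10 + x.
Edge–face incidences: 2E = 6·10 + 3·x = 60 + 3x.
Every vertex has degree 3, so 3V = 2E.
Euler: V − E + F = 2 ⇒ (2E)/3 − E + (10 + x) = 2.
Multiply by 6: 2·(2E) − 3·(2E) + 6·(10 + x) = 12, i.e. 60 + 6x − (60 + 3x) = 12.
Collecting terms: 3x = 12, so x = 4.
Then 2E = 60 + 3·4 = 72, so E = 36, V = 2E/3 = 24, F = 10 + 4 = 14.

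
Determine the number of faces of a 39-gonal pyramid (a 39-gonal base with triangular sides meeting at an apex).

A pyramid on an n-gon base has one n-gon and n triangles: V = 39 + 1 = 40, E = 2·39 = 78, F = 39 + 1 = 40.

40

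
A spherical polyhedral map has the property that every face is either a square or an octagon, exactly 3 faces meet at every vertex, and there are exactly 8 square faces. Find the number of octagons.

2

Let x be the number of octagons; then F = 8 + x.
Edge–face incidences: 2E = 4·8 + 8·x = 32 + 8x.
Every vertex has degree 3, so 3V = 2E.
Euler: V − E + F = 2 ⇒ (2E)/3 − E + (8 + x) = 2.
Multiply by 6: 2·(2E) − 3·(2E) + 6·(8 + x) = 12, i.e. 48 + 6x − (32 + 8x) = 12.
Collecting terms: −2x + 16 = 12, so −2x = −4, so x = 2.
Then 2E = 32 + 8·2 = 48, so E = 24, V = 2E/3 = 16, F = 8 + 2 = 10.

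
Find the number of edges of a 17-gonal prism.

A prism on an n-gon has two n-gon bases and n rectangular sides: V = 2·17 = 34, E = 3·17 = 51, F = 17 + 2 = 19.
Check: V − E + F = 34 − 51 + 19 = 2.

51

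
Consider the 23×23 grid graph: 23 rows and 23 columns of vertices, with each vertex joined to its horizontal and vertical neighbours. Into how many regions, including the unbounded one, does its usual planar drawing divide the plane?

485

The grid has V = 23·23 = 529 vertices and E = 23·22 + 23·22 = 1012 edges.
F = 2 − V + E = 2 − 529 + 1012 = 485.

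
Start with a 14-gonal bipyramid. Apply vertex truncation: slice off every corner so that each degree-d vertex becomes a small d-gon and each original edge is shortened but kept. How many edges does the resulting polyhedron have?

126

The base solid has V = 16, E = 42, F = 28.
Truncation replaces each original edge-end by a new vertex, so V′ = 2E = 84.
Each original edge survives, and each old vertex of degree d contributes d new edges; summing degrees gives Σd = 2E, so E′ = E + 2E = 3E = 126.
Each original face survives and each original vertex becomes one new face: F′ = F + V = 44.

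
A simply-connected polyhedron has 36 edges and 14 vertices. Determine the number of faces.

Here V − E + F = 2.
F = 2 − V + E = 2 − 14 + 36 = 24.

24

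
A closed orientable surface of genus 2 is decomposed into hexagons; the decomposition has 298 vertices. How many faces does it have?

χ = 2 − 2·2 = -2, and every face is a hexagon so 6F = 2E.
V − E + F = -2 with E = 6F/2 gives 298 − (6/2 − 1)·F = -2, so F = 150 and E = 450.

150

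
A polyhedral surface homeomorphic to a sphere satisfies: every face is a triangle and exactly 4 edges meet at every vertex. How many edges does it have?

Each face has 3 edges and each edge borders two faces, so 2E = 3F.
Each vertex has degree 4, so 4V = 2E and hence V = 3F/4.
Euler: V − E + F = 2 ⇒ (3F/4) − (3F/2) + F = 2.
Multiply by 8: (6 − 12 + 8)F = 16, i.e. 2F = 16.
So F = 8, E = 3·8/2 = 12, V = 3·8/4 = 6.

12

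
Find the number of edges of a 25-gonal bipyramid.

A bipyramid over an n-gon has 2n triangular faces and n + 2 vertices: V = 25 + 2 = 27, E = 3·25 = 75, F = 2·25 = 50.

75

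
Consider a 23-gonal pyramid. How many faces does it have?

24

A pyramid on an n-gon base has one n-gon and n triangles: V = 23 + 1 = 24, E = 2·23 = 46, F = 23 + 1 = 24.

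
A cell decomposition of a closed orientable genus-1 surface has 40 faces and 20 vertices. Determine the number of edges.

60

For a closed orientable surface of genus 1, χ = 2 − 2·1 = 0.
E = V + F − (0) = 20 + 40 − (0) = 60.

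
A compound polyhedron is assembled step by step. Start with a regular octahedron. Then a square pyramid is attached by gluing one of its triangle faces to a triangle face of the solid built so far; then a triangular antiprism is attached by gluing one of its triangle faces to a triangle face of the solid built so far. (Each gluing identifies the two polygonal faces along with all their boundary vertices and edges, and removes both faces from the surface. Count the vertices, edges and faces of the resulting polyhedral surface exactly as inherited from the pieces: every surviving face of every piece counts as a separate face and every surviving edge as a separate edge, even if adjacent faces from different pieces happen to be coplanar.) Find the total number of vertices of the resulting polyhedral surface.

11

A regular octahedron: V=6, E=12, F=8.
Attach a square pyramid (V=5, E=8, F=5) along a 3-gon: merge 3 vertices and 3 edges, delete both glued faces → V=8, E=17, F=11.
Attach a triangular antiprism (V=6, E=12, F=8) along a 3-gon: merge 3 vertices and 3 edges, delete both glued faces → V=11, E=26, F=17.
Check: V − E + F = 11 − 26 + 17 = 2.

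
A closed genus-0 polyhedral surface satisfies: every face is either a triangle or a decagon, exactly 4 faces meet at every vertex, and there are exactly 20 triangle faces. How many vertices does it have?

20

Let x be the number of decagons; then F = 20 + x.
Edge–face incidences: 2E = 3·20 + 10·x = 60 + 10x.
Every vertex has degree 4, so 4V = 2E.
Euler: V − E + F = 2 ⇒ (2E)/4 − E + (20 + x) = 2.
Multiply by 8: 2·(2E) − 4·(2E) + 8·(20 + x) = 16, i.e. 160 + 8x − 2·(60 + 10x) = 16.
Collecting terms: −12x + 40 = 16, so −12x = −24, so x = 2.
Then 2E = 60 + 10·2 = 80, so E = 40, V = 2E/4 = 20, F = 20 + 2 = 22.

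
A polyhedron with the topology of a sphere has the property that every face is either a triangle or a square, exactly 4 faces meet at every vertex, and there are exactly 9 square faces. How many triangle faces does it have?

Let x be the number of triangles; then F = 9 + x.
Edge–face incidences: 2E = 4·9 + 3·x = 36 + 3x.
Every vertex has degree 4, so 4V = 2E.
Euler: V − E + F = 2 ⇒ (2E)/4 − E + (9 + x) = 2.
Multiply by 8: 2·(2E) − 4·(2E) + 8·(9 + x) = 16, i.e. 72 + 8x − 2·(36 + 3x) = 16.
Collecting terms: 2x = 16, so x = 8.
Then 2E = 36 + 3·8 = 60, so E = 30, V = 2E/4 = 15, F = 9 + 8 = 17.

8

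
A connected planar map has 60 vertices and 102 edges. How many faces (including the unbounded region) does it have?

44

Euler's formula for a connected plane graph: V − E + F = 2, so F = 2 − 60 + 102 = 44.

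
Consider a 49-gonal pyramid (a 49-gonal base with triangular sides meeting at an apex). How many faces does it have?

A pyramid on an n-gon base has one n-gon and n triangles: V = 49 + 1 = 50, E = 2·49 = 98, F = 49 + 1 = 50.
Check: V − E + F = 50 − 98 + 50 = 2.

50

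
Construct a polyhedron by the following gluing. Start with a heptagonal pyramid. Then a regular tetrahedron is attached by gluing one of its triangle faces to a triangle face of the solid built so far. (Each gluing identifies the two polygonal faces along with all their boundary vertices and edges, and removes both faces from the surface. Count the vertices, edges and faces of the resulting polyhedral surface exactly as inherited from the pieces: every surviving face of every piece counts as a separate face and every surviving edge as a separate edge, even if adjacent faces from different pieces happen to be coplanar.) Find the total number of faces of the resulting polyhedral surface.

A heptagonal pyramid: V=8, E=14, F=8.
Attach a regular tetrahedron (V=4, E=6, F=4) along a 3-gon: merge 3 vertices and 3 edges, delete both glued faces → V=9, E=17, F=10.
Check: V − E + F = 9 − 17 + 10 = 2.

10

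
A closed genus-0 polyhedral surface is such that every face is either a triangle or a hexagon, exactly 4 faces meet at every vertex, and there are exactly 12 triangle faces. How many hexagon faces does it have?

2

Let x be the number of hexagons; then F = 12 + x.
Edge–face incidences: 2E = 3·12 + 6·x = 36 + 6x.
Every vertex has degree 4, so 4V = 2E.
Euler: V − E + F = 2 ⇒ (2E)/4 − E + (12 + x) = 2.
Multiply by 8: 2·(2E) − 4·(2E) + 8·(12 + x) = 16, i.e. 96 + 8x − 2·(36 + 6x) = 16.
Collecting terms: −4x + 24 = 16, so −4x = −8, so x = 2.
Then 2E = 36 + 6·2 = 48, so E = 24, V = 2E/4 = 12, F = 12 + 2 = 14.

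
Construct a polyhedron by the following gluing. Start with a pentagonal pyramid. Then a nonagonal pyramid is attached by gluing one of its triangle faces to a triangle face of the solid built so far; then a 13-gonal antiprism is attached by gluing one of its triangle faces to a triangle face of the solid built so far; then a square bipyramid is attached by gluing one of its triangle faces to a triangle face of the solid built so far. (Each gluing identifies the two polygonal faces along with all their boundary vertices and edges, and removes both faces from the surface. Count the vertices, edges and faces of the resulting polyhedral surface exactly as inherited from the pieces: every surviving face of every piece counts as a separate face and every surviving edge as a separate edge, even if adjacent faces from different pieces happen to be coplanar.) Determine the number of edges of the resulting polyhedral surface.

A pentagonal pyramid: V=6, E=10, F=6.
Attach a nonagonal pyramid (V=10, E=18, F=10) along a 3-gon: merge 3 vertices and 3 edges, delete both glued faces → V=13, E=25, F=14.
Attach a 13-gonal antiprism (V=26, E=52, F=28) along a 3-gon: merge 3 vertices and 3 edges, delete both glued faces → V=36, E=74, F=40.
Attach a square bipyramid (V=6, E=12, F=8) along a 3-gon: merge 3 vertices and 3 edges, delete both glued faces → V=39, E=83, F=46.
Check: V − E + F = 39 − 83 + 46 = 2.

83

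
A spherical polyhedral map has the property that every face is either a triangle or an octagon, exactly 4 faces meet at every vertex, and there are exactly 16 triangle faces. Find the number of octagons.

2

Let x be the number of octagons; then F = 16 + x.
Edge–face incidences: 2E = 3·16 + 8·x = 48 + 8x.
Every vertex has degree 4, so 4V = 2E.
Euler: V − E + F = 2 ⇒ (2E)/4 − E + (16 + x) = 2.
Multiply by 8: 2·(2E) − 4·(2E) + 8·(16 + x) = 16, i.e. 128 + 8x − 2·(48 + 8x) = 16.
Collecting terms: −8x + 32 = 16, so −8x = −16, so x = 2.
Then 2E = 48 + 8·2 = 64, so E = 32, V = 2E/4 = 16, F = 16 + 2 = 18.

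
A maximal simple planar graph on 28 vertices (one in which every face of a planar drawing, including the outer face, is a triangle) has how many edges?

In a plane triangulation 3F = 2E and V − E + F = 2, so E = 3V − 6 = 3·28 − 6 = 78.

78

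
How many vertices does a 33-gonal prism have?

A prism on an n-gon has two n-gon bases and n rectangular sides: V = 2·33 = 66, E = 3·33 = 99, F = 33 + 2 = 35.
Check: V − E + F = 66 − 99 + 35 = 2.

66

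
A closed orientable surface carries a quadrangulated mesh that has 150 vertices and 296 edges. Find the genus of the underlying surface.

Every face is a square and each edge borders two faces, so 4F = 2·296, giving F = 148.
χ = V − E + F = 150 − 296 + 148 = 2.
For a closed orientable surface χ = 2 − 2g, so g = (2 − (2))/2 = 0.

0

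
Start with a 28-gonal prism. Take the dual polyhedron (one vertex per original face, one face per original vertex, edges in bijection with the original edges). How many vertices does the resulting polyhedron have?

The base solid has V = 56, E = 84, F = 30.
The dual swaps V and F and preserves E: V′ = F = 30, E′ = E = 84, F′ = V = 56.

30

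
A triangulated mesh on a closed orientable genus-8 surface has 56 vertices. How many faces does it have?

140

χ = 2 − 2·8 = -14, and every face is a triangle so 3F = 2E.
V − E + F = -14 with E = 3F/2 gives 56 − (3/2 − 1)·F = -14, so F = 140 and E = 210.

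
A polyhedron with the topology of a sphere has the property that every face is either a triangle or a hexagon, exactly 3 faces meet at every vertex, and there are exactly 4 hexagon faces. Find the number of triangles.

Let x be the number of triangles; then F = 4 + x.
Edge–face incidences: 2E = 6·4 + 3·x = 24 + 3x.
Every vertex has degree 3, so 3V = 2E.
Euler: V − E + F = 2 ⇒ (2E)/3 − E + (4 + x) = 2.
Multiply by 6: 2·(2E) − 3·(2E) + 6·(4 + x) = 12, i.e. 24 + 6x − (24 + 3x) = 12.
Collecting terms: 3x = 12, so x = 4.
Then 2E = 24 + 3·4 = 36, so E = 18, V = 2E/3 = 12, F = 4 + 4 = 8.

4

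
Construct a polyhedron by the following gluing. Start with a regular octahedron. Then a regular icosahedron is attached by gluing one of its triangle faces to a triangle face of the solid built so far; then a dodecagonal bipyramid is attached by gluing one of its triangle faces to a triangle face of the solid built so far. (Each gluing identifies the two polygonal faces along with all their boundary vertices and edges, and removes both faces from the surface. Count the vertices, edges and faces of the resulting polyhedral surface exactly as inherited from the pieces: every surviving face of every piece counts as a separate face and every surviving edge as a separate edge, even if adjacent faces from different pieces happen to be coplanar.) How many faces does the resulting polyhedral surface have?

A regular octahedron: V=6, E=12, F=8.
Attach a regular icosahedron (V=12, E=30, F=20) along a 3-gon: merge 3 vertices and 3 edges, delete both glued faces → V=15, E=39, F=26.
Attach a dodecagonal bipyramid (V=14, E=36, F=24) along a 3-gon: merge 3 vertices and 3 edges, delete both glued faces → V=26, E=72, F=48.
Check: V − E + F = 26 − 72 + 48 = 2.

48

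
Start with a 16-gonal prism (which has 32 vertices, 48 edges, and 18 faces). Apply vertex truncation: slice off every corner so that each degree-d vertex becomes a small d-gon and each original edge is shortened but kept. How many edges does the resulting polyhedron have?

Truncation replaces each original edge-end by a new vertex, so V′ = 2E = 96.
Each original edge survives, and each old vertex of degree d contributes d new edges; summing degrees gives Σd = 2E, so E′ = E + 2E = 3E = 144.
Each original face survives and each original vertex becomes one new face: F′ = F + V = 50.

144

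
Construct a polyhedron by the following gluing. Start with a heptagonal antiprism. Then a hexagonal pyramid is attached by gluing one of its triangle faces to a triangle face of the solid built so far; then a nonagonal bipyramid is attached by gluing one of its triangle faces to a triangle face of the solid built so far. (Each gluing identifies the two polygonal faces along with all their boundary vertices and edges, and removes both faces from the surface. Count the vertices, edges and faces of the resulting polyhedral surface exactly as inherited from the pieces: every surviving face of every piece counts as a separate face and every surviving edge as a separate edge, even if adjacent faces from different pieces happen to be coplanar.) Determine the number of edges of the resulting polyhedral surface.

61

A heptagonal antiprism: V=14, E=28, F=16.
Attach a hexagonal pyramid (V=7, E=12, F=7) along a 3-gon: merge 3 vertices and 3 edges, delete both glued faces → V=18, E=37, F=21.
Attach a nonagonal bipyramid (V=11, E=27, F=18) along a 3-gon: merge 3 vertices and 3 edges, delete both glued faces → V=26, E=61, F=37.
Check: V − E + F = 26 − 61 + 37 = 2.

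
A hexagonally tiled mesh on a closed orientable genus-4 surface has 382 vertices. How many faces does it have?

χ = 2 − 2·4 = -6, and every face is a hexagon so 6F = 2E.
V − E + F = -6 with E = 6F/2 gives 382 − (6/2 − 1)·F = -6, so F = 194 and E = 582.

194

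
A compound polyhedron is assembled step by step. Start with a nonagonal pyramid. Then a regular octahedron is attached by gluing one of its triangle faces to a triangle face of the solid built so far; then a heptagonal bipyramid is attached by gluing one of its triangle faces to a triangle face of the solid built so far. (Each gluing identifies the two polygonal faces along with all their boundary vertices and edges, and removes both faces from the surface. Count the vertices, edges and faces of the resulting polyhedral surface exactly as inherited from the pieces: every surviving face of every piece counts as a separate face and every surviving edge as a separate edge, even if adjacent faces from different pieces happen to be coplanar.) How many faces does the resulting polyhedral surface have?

28

A nonagonal pyramid: V=10, E=18, F=10.
Attach a regular octahedron (V=6, E=12, F=8) along a 3-gon: merge 3 vertices and 3 edges, delete both glued faces → V=13, E=27, F=16.
Attach a heptagonal bipyramid (V=9, E=21, F=14) along a 3-gon: merge 3 vertices and 3 edges, delete both glued faces → V=19, E=45, F=28.
Check: V − E + F = 19 − 45 + 28 = 2.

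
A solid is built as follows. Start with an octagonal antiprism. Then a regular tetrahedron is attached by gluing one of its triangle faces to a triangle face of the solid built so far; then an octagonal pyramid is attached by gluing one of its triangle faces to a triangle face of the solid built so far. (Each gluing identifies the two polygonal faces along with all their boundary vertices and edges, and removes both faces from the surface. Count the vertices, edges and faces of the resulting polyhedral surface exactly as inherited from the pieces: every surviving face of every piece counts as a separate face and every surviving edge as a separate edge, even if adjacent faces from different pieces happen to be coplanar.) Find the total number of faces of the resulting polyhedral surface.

27

An octagonal antiprism: V=16, E=32, F=18.
Attach a regular tetrahedron (V=4, E=6, F=4) along a 3-gon: merge 3 vertices and 3 edges, delete both glued faces → V=17, E=35, F=20.
Attach an octagonal pyramid (V=9, E=16, F=9) along a 3-gon: merge 3 vertices and 3 edges, delete both glued faces → V=23, E=48, F=27.
Check: V − E + F = 23 − 48 + 27 = 2.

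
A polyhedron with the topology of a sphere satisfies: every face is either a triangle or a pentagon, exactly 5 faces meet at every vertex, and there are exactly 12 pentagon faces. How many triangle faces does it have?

80

Let x be the number of triangles; then F = 12 + x.
Edge–face incidences: 2E = 5·12 + 3·x = 60 + 3x.
Every vertex has degree 5, so 5V = 2E.
Euler: V − E + F = 2 ⇒ (2E)/5 − E + (12 + x) = 2.
Multiply by 10: 2·(2E) − 5·(2E) + 10·(12 + x) = 20, i.e. 120 + 10x − 3·(60 + 3x) = 20.
Collecting terms: x − 60 = 20, so x = 80.
Then 2E = 60 + 3·80 = 300, so E = 150, V = 2E/5 = 60, F = 12 + 80 = 92.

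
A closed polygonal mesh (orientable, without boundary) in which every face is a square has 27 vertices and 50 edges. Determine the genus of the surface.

0

Every face is a square and each edge borders two faces, so 4F = 2·50, giving F = 25.
χ = V − E + F = 27 − 50 + 25 = 2.
For a closed orientable surface χ = 2 − 2g, so g = (2 − (2))/2 = 0.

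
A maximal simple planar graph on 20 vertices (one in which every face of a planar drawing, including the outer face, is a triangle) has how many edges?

In a plane triangulation 3F = 2E and V − E + F = 2, so E = 3V − 6 = 3·20 − 6 = 54.

54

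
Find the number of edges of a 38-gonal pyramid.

A pyramid on an n-gon base has one n-gon and n triangles: V = 38 + 1 = 39, E = 2·38 = 76, F = 38 + 1 = 39.

76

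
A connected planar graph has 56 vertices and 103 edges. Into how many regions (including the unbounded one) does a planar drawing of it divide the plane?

Euler's formula for a connected plane graph: V − E + F = 2, so F = 2 − 56 + 103 = 49.

49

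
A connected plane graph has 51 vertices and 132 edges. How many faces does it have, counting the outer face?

Euler's formula for a connected plane graph: V − E + F = 2, so F = 2 − 51 + 132 = 83.

83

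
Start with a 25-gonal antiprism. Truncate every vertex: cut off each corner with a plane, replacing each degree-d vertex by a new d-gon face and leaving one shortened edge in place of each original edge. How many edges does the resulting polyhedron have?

The base solid has V = 50, E = 100, F = 52.
Truncation replaces each original edge-end by a new vertex, so V′ = 2E = 200.
Each original edge survives, and each old vertex of degree d contributes d new edges; summing degrees gives Σd = 2E, so E′ = E + 2E = 3E = 300.
Each original face survives and each original vertex becomes one new face: F′ = F + V = 102.

300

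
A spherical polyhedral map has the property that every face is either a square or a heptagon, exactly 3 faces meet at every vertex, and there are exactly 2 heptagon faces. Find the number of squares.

7

Let x be the number of squares; then F = 2 + x.
Edge–face incidences: 2E = 7·2 + 4·x = 14 + 4x.
Every vertex has degree 3, so 3V = 2E.
Euler: V − E + F = 2 ⇒ (2E)/3 − E + (2 + x) = 2.
Multiply by 6: 2·(2E) − 3·(2E) + 6·(2 + x) = 12, i.e. 12 + 6x − (14 + 4x) = 12.
Collecting terms: 2x − 2 = 12, so 2x = 14, so x = 7.
Then 2E = 14 + 4·7 = 42, so E = 21, V = 2E/3 = 14, F = 2 + 7 = 9.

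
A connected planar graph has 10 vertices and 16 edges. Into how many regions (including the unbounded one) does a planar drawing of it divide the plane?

Euler's formula for a connected plane graph: V − E + F = 2, so F = 2 − 10 + 16 = 8.

8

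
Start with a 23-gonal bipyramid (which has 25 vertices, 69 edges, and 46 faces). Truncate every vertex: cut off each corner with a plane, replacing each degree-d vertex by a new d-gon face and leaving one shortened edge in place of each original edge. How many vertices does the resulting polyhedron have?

Truncation replaces each original edge-end by a new vertex, so V′ = 2E = 138.
Each original edge survives, and each old vertex of degree d contributes d new edges; summing degrees gives Σd = 2E, so E′ = E + 2E = 3E = 207.
Each original face survives and each original vertex becomes one new face: F′ = F + V = 71.

138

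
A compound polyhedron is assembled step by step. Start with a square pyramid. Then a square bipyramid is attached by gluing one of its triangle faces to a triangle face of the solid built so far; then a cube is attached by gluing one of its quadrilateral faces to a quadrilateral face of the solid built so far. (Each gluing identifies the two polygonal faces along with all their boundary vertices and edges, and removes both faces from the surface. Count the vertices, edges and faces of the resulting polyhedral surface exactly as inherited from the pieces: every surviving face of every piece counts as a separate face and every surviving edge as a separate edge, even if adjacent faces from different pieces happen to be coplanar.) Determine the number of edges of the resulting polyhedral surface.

25

A square pyramid: V=5, E=8, F=5.
Attach a square bipyramid (V=6, E=12, F=8) along a 3-gon: merge 3 vertices and 3 edges, delete both glued faces → V=8, E=17, F=11.
Attach a cube (V=8, E=12, F=6) along a 4-gon: merge 4 vertices and 4 edges, delete both glued faces → V=12, E=25, F=15.
Check: V − E + F = 12 − 25 + 15 = 2.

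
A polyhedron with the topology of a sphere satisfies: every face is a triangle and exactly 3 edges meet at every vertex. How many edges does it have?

Each face has 3 edges and each edge borders two faces, so 2E = 3F.
Each vertex has degree 3, so 3V = 2E and hence V = 3F/3.
Euler: V − E + F = 2 ⇒ (3F/3) − (3F/2) + F = 2.
Multiply by 6: (6 − 9 + 6)F = 12, i.e. 3F = 12.
So F = 4, E = 3·4/2 = 6, V = 3·4/3 = 4.

6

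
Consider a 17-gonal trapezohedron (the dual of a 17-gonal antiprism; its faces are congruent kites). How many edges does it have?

The n-trapezohedron (dual of the n-antiprism) has V = 2·17 + 2 = 36, E = 4·17 = 68, F = 2·17 = 34.

68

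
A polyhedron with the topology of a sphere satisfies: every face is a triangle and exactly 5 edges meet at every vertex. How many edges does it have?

30

Each face has 3 edges and each edge borders two faces, so 2E = 3F.
Each vertex has degree 5, so 5V = 2E and hence V = 3F/5.
Euler: V − E + F = 2 ⇒ (3F/5) − (3F/2) + F = 2.
Multiply by 10: (6 − 15 + 10)F = 20, i.e. 1F = 20.
So F = 20, E = 3·20/2 = 30, V = 3·20/5 = 12.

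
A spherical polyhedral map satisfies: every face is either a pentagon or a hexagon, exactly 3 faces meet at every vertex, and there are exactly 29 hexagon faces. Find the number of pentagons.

12

Let x be the number of pentagons; then F = 29 + x.
Edge–face incidences: 2E = 6·29 + 5·x = 174 + 5x.
Every vertex has degree 3, so 3V = 2E.
Euler: V − E + F = 2 ⇒ (2E)/3 − E + (29 + x) = 2.
Multiply by 6: 2·(2E) − 3·(2E) + 6·(29 + x) = 12, i.e. 174 + 6x − (174 + 5x) = 12.
Collecting terms: x = 12.
Then 2E = 174 + 5·12 = 234, so E = 117, V = 2E/3 = 78, F = 29 + 12 = 41.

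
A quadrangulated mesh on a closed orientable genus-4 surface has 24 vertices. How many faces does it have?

χ = 2 − 2·4 = -6, and every face is a square so 4F = 2E.
V − E + F = -6 with E = 4F/2 gives 24 − (4/2 − 1)·F = -6, so F = 30 and E = 60.

30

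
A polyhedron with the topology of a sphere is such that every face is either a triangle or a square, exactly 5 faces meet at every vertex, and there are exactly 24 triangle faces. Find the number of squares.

2

Let x be the number of squares; then F = 24 + x.
Edge–face incidences: 2E = 3·24 + 4·x = 72 + 4x.
Every vertex has degree 5, so 5V = 2E.
Euler: V − E + F = 2 ⇒ (2E)/5 − E + (24 + x) = 2.
Multiply by 10: 2·(2E) − 5·(2E) + 10·(24 + x) = 20, i.e. 240 + 10x − 3·(72 + 4x) = 20.
Collecting terms: −2x + 24 = 20, so −2x = −4, so x = 2.
Then 2E = 72 + 4·2 = 80, so E = 40, V = 2E/5 = 16, F = 24 + 2 = 26.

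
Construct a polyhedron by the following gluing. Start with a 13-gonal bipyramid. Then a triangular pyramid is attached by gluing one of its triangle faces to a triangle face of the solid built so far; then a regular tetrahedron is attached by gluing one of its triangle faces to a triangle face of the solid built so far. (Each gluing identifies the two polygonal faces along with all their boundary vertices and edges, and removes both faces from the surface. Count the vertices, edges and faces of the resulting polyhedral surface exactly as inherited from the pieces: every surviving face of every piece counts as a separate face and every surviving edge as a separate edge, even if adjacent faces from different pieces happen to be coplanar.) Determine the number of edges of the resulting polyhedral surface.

A 13-gonal bipyramid: V=15, E=39, F=26.
Attach a triangular pyramid (V=4, E=6, F=4) along a 3-gon: merge 3 vertices and 3 edges, delete both glued faces → V=16, E=42, F=28.
Attach a regular tetrahedron (V=4, E=6, F=4) along a 3-gon: merge 3 vertices and 3 edges, delete both glued faces → V=17, E=45, F=30.
Check: V − E + F = 17 − 45 + 30 = 2.

45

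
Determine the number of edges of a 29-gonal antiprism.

An antiprism on an n-gon has two n-gon caps and 2n triangles: V = 2·29 = 58, E = 4·29 = 116, F = 2·29 + 2 = 60.
Check: V − E + F = 58 − 116 + 60 = 2.

116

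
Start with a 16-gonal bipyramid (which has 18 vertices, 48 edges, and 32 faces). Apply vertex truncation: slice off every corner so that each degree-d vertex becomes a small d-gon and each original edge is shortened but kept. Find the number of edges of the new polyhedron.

Truncation replaces each original edge-end by a new vertex, so V′ = 2E = 96.
Each original edge survives, and each old vertex of degree d contributes d new edges; summing degrees gives Σd = 2E, so E′ = E + 2E = 3E = 144.
Each original face survives and each original vertex becomes one new face: F′ = F + V = 50.

144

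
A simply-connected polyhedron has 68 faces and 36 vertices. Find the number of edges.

102

Here V − E + F = 2.
E = V + F − (2) = 36 + 68 − (2) = 102.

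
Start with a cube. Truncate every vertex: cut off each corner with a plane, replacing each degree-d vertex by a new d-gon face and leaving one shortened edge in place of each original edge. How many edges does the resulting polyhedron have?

36

The base solid has V = 8, E = 12, F = 6.
Truncation replaces each original edge-end by a new vertex, so V′ = 2E = 24.
Each original edge survives, and each old vertex of degree d contributes d new edges; summing degrees gives Σd = 2E, so E′ = E + 2E = 3E = 36.
Each original face survives and each original vertex becomes one new face: F′ = F + V = 14.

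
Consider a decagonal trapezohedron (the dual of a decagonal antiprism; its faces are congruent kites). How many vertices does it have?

The n-trapezohedron (dual of the n-antiprism) has V = 2·10 + 2 = 22, E = 4·10 = 40, F = 2·10 = 20.

22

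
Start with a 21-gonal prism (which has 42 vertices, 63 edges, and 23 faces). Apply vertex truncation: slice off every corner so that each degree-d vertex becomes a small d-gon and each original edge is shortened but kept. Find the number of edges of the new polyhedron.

189

Truncation replaces each original edge-end by a new vertex, so V′ = 2E = 126.
Each original edge survives, and each old vertex of degree d contributes d new edges; summing degrees gives Σd = 2E, so E′ = E + 2E = 3E = 189.
Each original face survives and each original vertex becomes one new face: F′ = F + V = 65.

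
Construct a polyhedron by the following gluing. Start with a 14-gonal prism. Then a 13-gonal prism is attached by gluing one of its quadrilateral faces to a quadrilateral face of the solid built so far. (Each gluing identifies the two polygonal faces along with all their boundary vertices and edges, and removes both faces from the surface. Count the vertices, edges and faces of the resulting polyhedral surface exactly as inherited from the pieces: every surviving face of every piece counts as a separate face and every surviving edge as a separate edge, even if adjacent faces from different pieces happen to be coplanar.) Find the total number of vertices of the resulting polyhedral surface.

50

A 14-gonal prism: V=28, E=42, F=16.
Attach a 13-gonal prism (V=26, E=39, F=15) along a 4-gon: merge 4 vertices and 4 edges, delete both glued faces → V=50, E=77, F=29.
Check: V − E + F = 50 − 77 + 29 = 2.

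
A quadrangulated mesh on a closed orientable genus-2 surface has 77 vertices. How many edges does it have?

χ = 2 − 2·2 = -2, and every face is a square so 4F = 2E.
V − E + F = -2 with E = 4F/2 gives 77 − (4/2 − 1)·F = -2, so F = 79 and E = 158.

158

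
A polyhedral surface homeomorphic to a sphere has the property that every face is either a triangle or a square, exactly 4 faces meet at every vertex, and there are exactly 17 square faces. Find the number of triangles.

8

Let x be the number of triangles; then F = 17 + x.
Edge–face incidences: 2E = 4·17 + 3·x = 68 + 3x.
Every vertex has degree 4, so 4V = 2E.
Euler: V − E + F = 2 ⇒ (2E)/4 − E + (17 + x) = 2.
Multiply by 8: 2·(2E) − 4·(2E) + 8·(17 + x) = 16, i.e. 136 + 8x − 2·(68 + 3x) = 16.
Collecting terms: 2x = 16, so x = 8.
Then 2E = 68 + 3·8 = 92, so E = 46, V = 2E/4 = 23, F = 17 + 8 = 25.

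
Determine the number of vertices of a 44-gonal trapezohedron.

The n-trapezohedron (dual of the n-antiprism) has V = 2·44 + 2 = 90, E = 4·44 = 176, F = 2·44 = 88.
Check: V − E + F = 90 − 176 + 88 = 2.

90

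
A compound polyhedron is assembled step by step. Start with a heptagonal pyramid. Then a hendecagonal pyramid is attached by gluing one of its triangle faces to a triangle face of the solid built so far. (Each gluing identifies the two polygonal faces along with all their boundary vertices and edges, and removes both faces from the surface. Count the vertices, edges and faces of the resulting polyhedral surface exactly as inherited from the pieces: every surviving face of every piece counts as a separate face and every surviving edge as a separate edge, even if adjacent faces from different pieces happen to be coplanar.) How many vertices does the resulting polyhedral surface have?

A heptagonal pyramid: V=8, E=14, F=8.
Attach a hendecagonal pyramid (V=12, E=22, F=12) along a 3-gon: merge 3 vertices and 3 edges, delete both glued faces → V=17, E=33, F=18.
Check: V − E + F = 17 − 33 + 18 = 2.

17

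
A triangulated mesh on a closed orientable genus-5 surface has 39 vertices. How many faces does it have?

94

χ = 2 − 2·5 = -8, and every face is a triangle so 3F = 2E.
V − E + F = -8 with E = 3F/2 gives 39 − (3/2 − 1)·F = -8, so F = 94 and E = 141.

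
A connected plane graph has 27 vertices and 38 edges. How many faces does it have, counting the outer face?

Euler's formula for a connected plane graph: V − E + F = 2, so F = 2 − 27 + 38 = 13.

13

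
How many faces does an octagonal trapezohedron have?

16

The n-trapezohedron (dual of the n-antiprism) has V = 2·8 + 2 = 18, E = 4·8 = 32, F = 2·8 = 16.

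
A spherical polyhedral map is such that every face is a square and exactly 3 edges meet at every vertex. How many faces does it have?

Each face has 4 edges and each edge borders two faces, so 2E = 4F.
Each vertex has degree 3, so 3V = 2E and hence V = 4F/3.
Euler: V − E + F = 2 ⇒ (4F/3) − (4F/2) + F = 2.
Multiply by 6: (8 − 12 + 6)F = 12, i.e. 2F = 12.
So F = 6, E = 4·6/2 = 12, V = 4·6/3 = 8.

6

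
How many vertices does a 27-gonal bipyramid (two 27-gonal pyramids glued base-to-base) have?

A bipyramid over an n-gon has 2n triangular faces and n + 2 vertices: V = 27 + 2 = 29, E = 3·27 = 81, F = 2·27 = 54.

29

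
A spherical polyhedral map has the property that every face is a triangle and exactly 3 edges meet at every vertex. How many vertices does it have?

Each face has 3 edges and each edge borders two faces, so 2E = 3F.
Each vertex has degree 3, so 3V = 2E and hence V = 3F/3.
Euler: V − E + F = 2 ⇒ (3F/3) − (3F/2) + F = 2.
Multiply by 6: (6 − 9 + 6)F = 12, i.e. 3F = 12.
So F = 4, E = 3·4/2 = 6, V = 3·4/3 = 4.

4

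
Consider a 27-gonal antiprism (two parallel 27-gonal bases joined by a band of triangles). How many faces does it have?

An antiprism on an n-gon has two n-gon caps and 2n triangles: V = 2·27 = 54, E = 4·27 = 108, F = 2·27 + 2 = 56.

56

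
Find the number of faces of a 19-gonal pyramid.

20

A pyramid on an n-gon base has one n-gon and n triangles: V = 19 + 1 = 20, E = 2·19 = 38, F = 19 + 1 = 20.
Check: V − E + F = 20 − 38 + 20 = 2.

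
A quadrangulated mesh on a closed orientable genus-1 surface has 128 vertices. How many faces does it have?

χ = 2 − 2·1 = 0, and every face is a square so 4F = 2E.
V − E + F = 0 with E = 4F/2 gives 128 − (4/2 − 1)·F = 0, so F = 128 and E = 256.

128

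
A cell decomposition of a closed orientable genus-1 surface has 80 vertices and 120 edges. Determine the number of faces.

40

For a closed orientable surface of genus 1, χ = 2 − 2·1 = 0.
F = 0 − V + E = 0 − 80 + 120 = 40.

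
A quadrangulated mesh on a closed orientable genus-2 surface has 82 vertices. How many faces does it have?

χ = 2 − 2·2 = -2, and every face is a square so 4F = 2E.
V − E + F = -2 with E = 4F/2 gives 82 − (4/2 − 1)·F = -2, so F = 84 and E = 168.

84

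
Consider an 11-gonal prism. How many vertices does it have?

22

A prism on an n-gon has two n-gon bases and n rectangular sides: V = 2·11 = 22, E = 3·11 = 33, F = 11 + 2 = 13.
Check: V − E + F = 22 − 33 + 13 = 2.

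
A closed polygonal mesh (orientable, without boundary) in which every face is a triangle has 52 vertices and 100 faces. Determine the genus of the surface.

Every face is a triangle, so 2E = 3·100 = 300, giving E = 150.
χ = V − E + F = 52 − 150 + 100 = 2.
For a closed orientable surface χ = 2 − 2g, so g = (2 − (2))/2 = 0.

0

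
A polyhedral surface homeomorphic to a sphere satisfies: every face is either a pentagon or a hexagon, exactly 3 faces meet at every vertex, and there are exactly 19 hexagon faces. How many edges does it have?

Let x be the number of pentagons; then F = 19 + x.
Edge–face incidences: 2E = 6·19 + 5·x = 114 + 5x.
Every vertex has degree 3, so 3V = 2E.
Euler: V − E + F = 2 ⇒ (2E)/3 − E + (19 + x) = 2.
Multiply by 6: 2·(2E) − 3·(2E) + 6·(19 + x) = 12, i.e. 114 + 6x − (114 + 5x) = 12.
Collecting terms: x = 12.
Then 2E = 114 + 5·12 = 174, so E = 87, V = 2E/3 = 58, F = 19 + 12 = 31.

87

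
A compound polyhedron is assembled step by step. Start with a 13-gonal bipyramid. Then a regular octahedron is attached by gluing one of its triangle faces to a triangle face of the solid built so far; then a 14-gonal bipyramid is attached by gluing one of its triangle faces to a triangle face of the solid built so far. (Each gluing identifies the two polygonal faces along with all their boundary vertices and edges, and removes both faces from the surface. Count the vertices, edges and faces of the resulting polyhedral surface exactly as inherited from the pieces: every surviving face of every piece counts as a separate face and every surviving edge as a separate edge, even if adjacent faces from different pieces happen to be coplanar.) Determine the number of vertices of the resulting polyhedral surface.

A 13-gonal bipyramid: V=15, E=39, F=26.
Attach a regular octahedron (V=6, E=12, F=8) along a 3-gon: merge 3 vertices and 3 edges, delete both glued faces → V=18, E=48, F=32.
Attach a 14-gonal bipyramid (V=16, E=42, F=28) along a 3-gon: merge 3 vertices and 3 edges, delete both glued faces → V=31, E=87, F=58.
Check: V − E + F = 31 − 87 + 58 = 2.

31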